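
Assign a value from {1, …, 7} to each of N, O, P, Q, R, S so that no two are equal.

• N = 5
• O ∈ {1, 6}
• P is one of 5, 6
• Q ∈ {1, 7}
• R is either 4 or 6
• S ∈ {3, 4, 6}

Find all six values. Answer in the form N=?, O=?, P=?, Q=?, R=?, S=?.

N has just one choice, so N = 5. Eliminate 5 elsewhere: P.
P must be 6 (only option left). Remove 6 from O, R, S.
R must be 4 (only option left). Remove 4 from S.
That leaves S = 3.
O must be 1 (only option left). Remove 1 from Q.
Q has just one choice, so Q = 7.

N=5, O=1, P=6, Q=7, R=4, S=3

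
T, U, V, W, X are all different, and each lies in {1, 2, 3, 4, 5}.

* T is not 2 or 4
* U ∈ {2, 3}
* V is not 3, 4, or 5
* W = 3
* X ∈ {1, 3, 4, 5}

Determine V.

W has just one choice, so W = 3. Remove 3 from T, U, X.
That leaves U = 2. So V can't be 2.
So V = 1.

1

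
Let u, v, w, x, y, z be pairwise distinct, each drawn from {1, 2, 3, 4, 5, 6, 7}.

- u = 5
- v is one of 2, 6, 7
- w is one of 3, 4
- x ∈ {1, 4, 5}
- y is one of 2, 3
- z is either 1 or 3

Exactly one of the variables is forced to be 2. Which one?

u must be 5 (only option left). So x can't be 5.
w, x, z share exactly the 3 values {1, 3, 4}; by pigeonhole those values go to them, so strike 1, 3, 4 from y.
So 2 goes to y.

y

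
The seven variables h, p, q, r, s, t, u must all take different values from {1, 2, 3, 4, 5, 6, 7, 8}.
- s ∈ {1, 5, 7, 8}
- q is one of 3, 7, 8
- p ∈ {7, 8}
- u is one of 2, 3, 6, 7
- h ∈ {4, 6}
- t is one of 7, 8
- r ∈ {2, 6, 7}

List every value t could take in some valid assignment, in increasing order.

The 2 variables p and t are confined to {7, 8}, which locks those values in; drop them from q, r, s, u.
q has just one choice, so q = 3. Strike 3 from u.
r and u between them cover only {2, 6} — a naked pair. Remove those values from h.
h must be 4 (only option left).
No further eliminations apply; t can still be any of 7, 8.

7, 8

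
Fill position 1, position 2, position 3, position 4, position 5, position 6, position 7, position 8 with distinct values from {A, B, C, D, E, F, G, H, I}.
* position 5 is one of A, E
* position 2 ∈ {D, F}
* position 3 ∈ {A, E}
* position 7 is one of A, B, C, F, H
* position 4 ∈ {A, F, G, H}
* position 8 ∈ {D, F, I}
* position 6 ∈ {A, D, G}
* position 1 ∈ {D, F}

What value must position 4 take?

H

position 1 and position 2 share exactly the 2 values {D, F}; by pigeonhole those values go to them, so strike D, F from position 4, position 6, position 7, position 8.
position 8 has just one choice, so position 8 = I.
The 2 variables position 3 and position 5 are confined to {A, E}, which locks those values in; drop them from position 4, position 6, position 7.
position 6's domain is down to {G}, so position 6 = G. So position 4 can't be G.
So position 4 = H.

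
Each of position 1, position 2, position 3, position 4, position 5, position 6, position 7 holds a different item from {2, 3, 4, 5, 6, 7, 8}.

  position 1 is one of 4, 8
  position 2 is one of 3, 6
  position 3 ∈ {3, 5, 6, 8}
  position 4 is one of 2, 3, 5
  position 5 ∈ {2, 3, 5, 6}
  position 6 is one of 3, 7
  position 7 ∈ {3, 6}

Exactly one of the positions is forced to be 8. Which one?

position 3

The 7 variables draw from only 7 values {2, 3, 4, 5, 6, 7, 8}, so each is used; only position 1 can be 4, hence position 1 = 4.
The 6 still-open variables draw from only 6 values {2, 3, 5, 6, 7, 8}, so each is used; only position 6 can be 7, hence position 6 = 7.
Among the 5 still-open variables, 8 fits only position 3 (and all 5 values in {2, 3, 5, 6, 8} must be used), so position 3 = 8.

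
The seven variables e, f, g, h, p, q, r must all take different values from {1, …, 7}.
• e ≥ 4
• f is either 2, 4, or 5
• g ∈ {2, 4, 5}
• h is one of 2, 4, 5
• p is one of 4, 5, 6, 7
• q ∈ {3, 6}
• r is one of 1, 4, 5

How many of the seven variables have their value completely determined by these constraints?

Among the 7 variables, 1 fits only r (and all 7 values in {1, 2, 3, 4, 5, 6, 7} must be used), so r = 1.
The 6 still-open variables together cover exactly {2, 3, 4, 5, 6, 7} — 6 values for 6 variables — and 3 appears only in q's list, so q = 3.
The 3 variables f, g, h are confined to {2, 4, 5}, which locks those values in; drop them from e, p.
Determined: q=3, r=1. The other variables each still have more than one consistent value. That makes 2.

2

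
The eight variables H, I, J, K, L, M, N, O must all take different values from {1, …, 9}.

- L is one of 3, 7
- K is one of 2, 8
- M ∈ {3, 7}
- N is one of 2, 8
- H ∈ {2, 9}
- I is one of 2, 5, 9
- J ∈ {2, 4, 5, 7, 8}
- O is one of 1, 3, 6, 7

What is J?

The 2 variables K and N are confined to {2, 8}, which locks those values in; drop them from H, I, J.
H has just one choice, so H = 9. So I can't be 9.
I must be 5 (only option left). Eliminate 5 elsewhere: J.
L and M share exactly the 2 values {3, 7}; by pigeonhole those values go to them, so strike 3, 7 from J, O.
So J = 4.

4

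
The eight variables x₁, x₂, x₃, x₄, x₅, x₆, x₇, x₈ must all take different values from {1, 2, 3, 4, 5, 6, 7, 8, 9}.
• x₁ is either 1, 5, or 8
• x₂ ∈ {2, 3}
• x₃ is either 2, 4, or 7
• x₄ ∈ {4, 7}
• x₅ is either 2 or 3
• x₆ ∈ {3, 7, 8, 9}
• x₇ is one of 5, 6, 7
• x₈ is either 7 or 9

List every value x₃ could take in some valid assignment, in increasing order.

4, 7

The 2 variables x₂ and x₅ are confined to {2, 3}, which locks those values in; drop them from x₃, x₆.
x₃ and x₄ share exactly the 2 values {4, 7}; by pigeonhole those values go to them, so strike 4, 7 from x₆, x₇, x₈.
x₈ must be 9 (only option left). So x₆ can't be 9.
x₆ must be 8 (only option left). So x₁ can't be 8.
No further eliminations apply; x₃ can still be any of 4, 7.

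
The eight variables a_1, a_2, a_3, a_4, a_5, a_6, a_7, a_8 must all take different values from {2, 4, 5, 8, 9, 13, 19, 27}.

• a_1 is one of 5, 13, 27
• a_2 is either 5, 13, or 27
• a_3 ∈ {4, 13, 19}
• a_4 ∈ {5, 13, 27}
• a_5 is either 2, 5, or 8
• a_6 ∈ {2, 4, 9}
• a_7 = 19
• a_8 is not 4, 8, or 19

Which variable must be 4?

a_7 must be 19 (only option left). Remove 19 from a_3.
The 7 still-open variables together cover exactly {2, 4, 5, 8, 9, 13, 27} — 7 values for 7 variables — and 8 appears only in a_5's list, so a_5 = 8.
a_1, a_2, a_4 between them cover only {5, 13, 27} — a naked triple. Remove those values from a_3, a_8.
So 4 goes to a_3.

a_3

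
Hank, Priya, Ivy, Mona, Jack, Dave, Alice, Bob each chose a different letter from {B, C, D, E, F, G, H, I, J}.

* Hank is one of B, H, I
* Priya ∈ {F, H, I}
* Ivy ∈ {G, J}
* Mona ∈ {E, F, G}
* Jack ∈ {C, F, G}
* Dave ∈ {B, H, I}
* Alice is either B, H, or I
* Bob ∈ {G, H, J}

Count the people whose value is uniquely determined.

3

The 8 variables together cover exactly {B, C, E, F, G, H, I, J} — 8 values for 8 variables — and C appears only in Jack's list, so Jack = C.
The 7 still-open variables draw from only 7 values {B, E, F, G, H, I, J}, so each is used; only Mona can be E, hence Mona = E.
Among the 6 still-open variables, F fits only Priya (and all 6 values in {B, F, G, H, I, J} must be used), so Priya = F.
The 3 variables Hank, Dave, Alice are confined to {B, H, I}, which locks those values in; drop them from Bob.
Determined: Priya=F, Mona=E, Jack=C. The other people each still have more than one consistent value. That makes 3.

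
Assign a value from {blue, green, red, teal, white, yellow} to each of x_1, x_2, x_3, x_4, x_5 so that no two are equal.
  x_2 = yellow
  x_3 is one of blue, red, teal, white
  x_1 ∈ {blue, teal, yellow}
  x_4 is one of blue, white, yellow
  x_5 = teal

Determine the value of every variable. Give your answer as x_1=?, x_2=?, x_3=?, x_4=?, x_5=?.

x_2's domain is down to {yellow}, so x_2 = yellow. Eliminate yellow elsewhere: x_1, x_4.
x_5 must be teal (only option left). Strike teal from x_1, x_3.
That leaves x_1 = blue. So x_3, x_4 can't be blue.
x_4 must be white (only option left). Strike white from x_3.
That leaves x_3 = red.

x_1=blue, x_2=yellow, x_3=red, x_4=white, x_5=teal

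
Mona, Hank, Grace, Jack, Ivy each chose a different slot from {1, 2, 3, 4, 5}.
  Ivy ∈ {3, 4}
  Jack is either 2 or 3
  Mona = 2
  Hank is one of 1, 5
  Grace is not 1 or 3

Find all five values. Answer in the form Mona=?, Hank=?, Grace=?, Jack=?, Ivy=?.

Mona=2, Hank=1, Grace=5, Jack=3, Ivy=4

Mona has just one choice, so Mona = 2. Strike 2 from Grace, Jack.
That leaves Jack = 3. So Ivy can't be 3.
That leaves Ivy = 4. So Grace can't be 4.
That leaves Grace = 5. Strike 5 from Hank.
That leaves Hank = 1.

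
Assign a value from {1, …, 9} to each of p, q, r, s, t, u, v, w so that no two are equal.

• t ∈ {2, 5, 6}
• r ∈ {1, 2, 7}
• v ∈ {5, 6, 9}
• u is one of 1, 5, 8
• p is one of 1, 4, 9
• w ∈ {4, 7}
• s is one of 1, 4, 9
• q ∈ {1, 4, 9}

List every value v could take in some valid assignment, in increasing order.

5, 6

The 8 variables draw from only 8 values {1, 2, 4, 5, 6, 7, 8, 9}, so each is used; only u can be 8, hence u = 8.
The 3 variables p, q, s are confined to {1, 4, 9}, which locks those values in; drop them from r, v, w.
That leaves w = 7. So r can't be 7.
r's domain is down to {2}, so r = 2. Eliminate 2 elsewhere: t.
No further eliminations apply; v can still be any of 5, 6.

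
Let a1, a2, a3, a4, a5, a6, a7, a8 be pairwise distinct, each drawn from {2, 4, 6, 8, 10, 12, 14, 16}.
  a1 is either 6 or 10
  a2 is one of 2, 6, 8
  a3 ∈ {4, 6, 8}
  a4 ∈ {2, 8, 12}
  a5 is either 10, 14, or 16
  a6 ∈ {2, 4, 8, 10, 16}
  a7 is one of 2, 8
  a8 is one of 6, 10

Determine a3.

The 8 variables together cover exactly {2, 4, 6, 8, 10, 12, 14, 16} — 8 values for 8 variables — and 12 appears only in a4's list, so a4 = 12.
The 7 still-open variables together cover exactly {2, 4, 6, 8, 10, 14, 16} — 7 values for 7 variables — and 14 appears only in a5's list, so a5 = 14.
The 6 still-open variables together cover exactly {2, 4, 6, 8, 10, 16} — 6 values for 6 variables — and 16 appears only in a6's list, so a6 = 16.
The 5 still-open variables draw from only 5 values {2, 4, 6, 8, 10}, so each is used; only a3 can be 4, hence a3 = 4.

4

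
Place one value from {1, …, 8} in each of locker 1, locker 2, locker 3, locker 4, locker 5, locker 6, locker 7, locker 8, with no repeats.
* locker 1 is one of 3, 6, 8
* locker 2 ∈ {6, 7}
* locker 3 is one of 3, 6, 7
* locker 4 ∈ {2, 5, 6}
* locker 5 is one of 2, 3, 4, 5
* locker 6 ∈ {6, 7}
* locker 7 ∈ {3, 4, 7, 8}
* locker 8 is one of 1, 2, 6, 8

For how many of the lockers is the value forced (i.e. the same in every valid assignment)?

The 8 variables together cover exactly {1, 2, 3, 4, 5, 6, 7, 8} — 8 values for 8 variables — and 1 appears only in locker 8's list, so locker 8 = 1.
locker 2 and locker 6 share exactly the 2 values {6, 7}; by pigeonhole those values go to them, so strike 6, 7 from locker 1, locker 3, locker 4, locker 7.
That leaves locker 3 = 3. Strike 3 from locker 1, locker 5, locker 7.
That leaves locker 1 = 8. So locker 7 can't be 8.
locker 7's domain is down to {4}, so locker 7 = 4. Remove 4 from locker 5.
Determined: locker 1=8, locker 3=3, locker 7=4, locker 8=1. The other lockers each still have more than one consistent value. That makes 4.

4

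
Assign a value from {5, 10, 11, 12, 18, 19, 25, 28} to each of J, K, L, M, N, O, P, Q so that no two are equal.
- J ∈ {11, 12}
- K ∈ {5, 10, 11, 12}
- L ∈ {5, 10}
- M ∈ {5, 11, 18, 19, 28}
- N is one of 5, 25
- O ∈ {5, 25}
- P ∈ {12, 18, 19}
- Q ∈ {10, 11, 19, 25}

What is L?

10

Among the 8 variables, 28 fits only M (and all 8 values in {5, 10, 11, 12, 18, 19, 25, 28} must be used), so M = 28.
Among the 7 still-open variables, 18 fits only P (and all 7 values in {5, 10, 11, 12, 18, 19, 25} must be used), so P = 18.
Among the 6 still-open variables, 19 fits only Q (and all 6 values in {5, 10, 11, 12, 19, 25} must be used), so Q = 19.
The 2 variables N and O are confined to {5, 25}, which locks those values in; drop them from K, L.
So L = 10.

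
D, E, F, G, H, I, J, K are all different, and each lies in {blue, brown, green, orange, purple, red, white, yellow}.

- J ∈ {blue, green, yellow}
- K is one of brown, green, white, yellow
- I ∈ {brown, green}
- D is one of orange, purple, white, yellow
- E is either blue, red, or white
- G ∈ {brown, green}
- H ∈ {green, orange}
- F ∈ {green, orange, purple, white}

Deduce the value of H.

orange

Among the 8 variables, red fits only E (and all 8 values in {blue, brown, green, orange, purple, red, white, yellow} must be used), so E = red.
Among the 7 still-open variables, blue fits only J (and all 7 values in {blue, brown, green, orange, purple, white, yellow} must be used), so J = blue.
G and I between them cover only {brown, green} — a naked pair. Remove those values from F, H, K.
So H = orange.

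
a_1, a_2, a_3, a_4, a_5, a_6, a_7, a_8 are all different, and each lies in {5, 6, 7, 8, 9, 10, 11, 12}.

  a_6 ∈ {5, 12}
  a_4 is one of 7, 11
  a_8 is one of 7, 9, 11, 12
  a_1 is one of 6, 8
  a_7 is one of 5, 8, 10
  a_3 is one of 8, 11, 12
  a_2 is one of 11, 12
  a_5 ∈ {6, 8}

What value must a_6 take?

Among the 8 variables, 9 fits only a_8 (and all 8 values in {5, 6, 7, 8, 9, 10, 11, 12} must be used), so a_8 = 9.
The 7 still-open variables draw from only 7 values {5, 6, 7, 8, 10, 11, 12}, so each is used; only a_4 can be 7, hence a_4 = 7.
The 6 still-open variables draw from only 6 values {5, 6, 8, 10, 11, 12}, so each is used; only a_7 can be 10, hence a_7 = 10.
Among the 5 still-open variables, 5 fits only a_6 (and all 5 values in {5, 6, 8, 11, 12} must be used), so a_6 = 5.

5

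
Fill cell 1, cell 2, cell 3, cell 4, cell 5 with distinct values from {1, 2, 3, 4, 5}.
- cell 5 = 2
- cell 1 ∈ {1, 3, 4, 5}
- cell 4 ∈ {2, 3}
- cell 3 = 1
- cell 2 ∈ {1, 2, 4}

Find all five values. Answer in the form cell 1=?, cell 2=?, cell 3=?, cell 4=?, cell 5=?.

cell 3 has just one choice, so cell 3 = 1. Strike 1 from cell 1, cell 2.
That leaves cell 5 = 2. So cell 2, cell 4 can't be 2.
That leaves cell 2 = 4. Strike 4 from cell 1.
cell 4 must be 3 (only option left). So cell 1 can't be 3.
That leaves cell 1 = 5.

cell 1=5, cell 2=4, cell 3=1, cell 4=3, cell 5=2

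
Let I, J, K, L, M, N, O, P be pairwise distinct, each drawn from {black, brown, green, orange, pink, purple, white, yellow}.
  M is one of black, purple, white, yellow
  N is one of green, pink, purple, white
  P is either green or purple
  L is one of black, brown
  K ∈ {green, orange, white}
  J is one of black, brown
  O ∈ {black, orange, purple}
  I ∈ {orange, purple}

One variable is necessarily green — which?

The 8 variables together cover exactly {black, brown, green, orange, pink, purple, white, yellow} — 8 values for 8 variables — and pink appears only in N's list, so N = pink.
The 7 still-open variables together cover exactly {black, brown, green, orange, purple, white, yellow} — 7 values for 7 variables — and yellow appears only in M's list, so M = yellow.
The 6 still-open variables draw from only 6 values {black, brown, green, orange, purple, white}, so each is used; only K can be white, hence K = white.
The 5 still-open variables draw from only 5 values {black, brown, green, orange, purple}, so each is used; only P can be green, hence P = green.

P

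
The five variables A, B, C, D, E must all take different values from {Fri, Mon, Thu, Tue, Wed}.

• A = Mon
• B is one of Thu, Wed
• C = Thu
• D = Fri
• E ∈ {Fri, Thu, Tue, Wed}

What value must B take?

A has just one choice, so A = Mon.
C's domain is down to {Thu}, so C = Thu. So B, E can't be Thu.
So B = Wed.

Wed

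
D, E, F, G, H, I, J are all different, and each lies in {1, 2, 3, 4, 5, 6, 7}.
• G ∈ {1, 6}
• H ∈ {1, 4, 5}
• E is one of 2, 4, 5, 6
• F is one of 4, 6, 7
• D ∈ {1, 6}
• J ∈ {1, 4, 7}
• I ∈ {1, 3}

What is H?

The 7 variables together cover exactly {1, 2, 3, 4, 5, 6, 7} — 7 values for 7 variables — and 2 appears only in E's list, so E = 2.
Among the 6 still-open variables, 3 fits only I (and all 6 values in {1, 3, 4, 5, 6, 7} must be used), so I = 3.
The 5 still-open variables draw from only 5 values {1, 4, 5, 6, 7}, so each is used; only H can be 5, hence H = 5.

5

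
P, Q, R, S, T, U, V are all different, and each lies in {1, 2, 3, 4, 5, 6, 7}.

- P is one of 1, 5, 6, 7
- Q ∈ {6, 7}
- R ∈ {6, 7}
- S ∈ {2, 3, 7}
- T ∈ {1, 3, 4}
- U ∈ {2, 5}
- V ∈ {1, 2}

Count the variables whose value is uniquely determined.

2

The 7 variables together cover exactly {1, 2, 3, 4, 5, 6, 7} — 7 values for 7 variables — and 4 appears only in T's list, so T = 4.
The 6 still-open variables together cover exactly {1, 2, 3, 5, 6, 7} — 6 values for 6 variables — and 3 appears only in S's list, so S = 3.
Q and R share exactly the 2 values {6, 7}; by pigeonhole those values go to them, so strike 6, 7 from P.
Determined: S=3, T=4. The other variables each still have more than one consistent value. That makes 2.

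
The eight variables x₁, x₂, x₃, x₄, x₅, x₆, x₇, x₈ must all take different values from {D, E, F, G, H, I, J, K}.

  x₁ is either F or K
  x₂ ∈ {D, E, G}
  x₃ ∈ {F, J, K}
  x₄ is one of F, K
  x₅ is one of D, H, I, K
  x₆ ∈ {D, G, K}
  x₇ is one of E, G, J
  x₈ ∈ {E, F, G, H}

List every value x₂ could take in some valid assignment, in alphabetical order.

Among the 8 variables, I fits only x₅ (and all 8 values in {D, E, F, G, H, I, J, K} must be used), so x₅ = I.
The 7 still-open variables draw from only 7 values {D, E, F, G, H, J, K}, so each is used; only x₈ can be H, hence x₈ = H.
x₁ and x₄ share exactly the 2 values {F, K}; by pigeonhole those values go to them, so strike F, K from x₃, x₆.
That leaves x₃ = J. So x₇ can't be J.
No further eliminations apply; x₂ can still be any of D, E, G.

D, E, G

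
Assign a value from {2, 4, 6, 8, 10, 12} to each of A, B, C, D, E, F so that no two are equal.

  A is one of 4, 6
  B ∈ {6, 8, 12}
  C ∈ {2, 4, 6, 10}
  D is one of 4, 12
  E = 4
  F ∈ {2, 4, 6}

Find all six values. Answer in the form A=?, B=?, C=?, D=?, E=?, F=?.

A=6, B=8, C=10, D=12, E=4, F=2

E has just one choice, so E = 4. Strike 4 from A, C, D, F.
A must be 6 (only option left). Strike 6 from B, C, F.
D has just one choice, so D = 12. Remove 12 from B.
That leaves F = 2. Strike 2 from C.
B must be 8 (only option left).
That leaves C = 10.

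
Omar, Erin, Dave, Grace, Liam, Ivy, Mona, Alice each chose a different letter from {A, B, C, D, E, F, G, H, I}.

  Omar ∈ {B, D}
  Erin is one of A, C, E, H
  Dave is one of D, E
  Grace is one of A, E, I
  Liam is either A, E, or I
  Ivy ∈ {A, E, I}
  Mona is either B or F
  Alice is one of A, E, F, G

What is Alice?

G

The 3 variables Grace, Liam, Ivy are confined to {A, E, I}, which locks those values in; drop them from Erin, Dave, Alice.
Dave's domain is down to {D}, so Dave = D. Eliminate D elsewhere: Omar.
Omar's domain is down to {B}, so Omar = B. Remove B from Mona.
That leaves Mona = F. Remove F from Alice.
So Alice = G.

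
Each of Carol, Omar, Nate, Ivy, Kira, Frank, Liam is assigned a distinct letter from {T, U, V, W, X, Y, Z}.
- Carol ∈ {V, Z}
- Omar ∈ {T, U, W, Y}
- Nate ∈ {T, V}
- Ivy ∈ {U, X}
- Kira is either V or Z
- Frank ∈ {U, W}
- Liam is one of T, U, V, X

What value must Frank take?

W

The 7 variables draw from only 7 values {T, U, V, W, X, Y, Z}, so each is used; only Omar can be Y, hence Omar = Y.
The 6 still-open variables draw from only 6 values {T, U, V, W, X, Z}, so each is used; only Frank can be W, hence Frank = W.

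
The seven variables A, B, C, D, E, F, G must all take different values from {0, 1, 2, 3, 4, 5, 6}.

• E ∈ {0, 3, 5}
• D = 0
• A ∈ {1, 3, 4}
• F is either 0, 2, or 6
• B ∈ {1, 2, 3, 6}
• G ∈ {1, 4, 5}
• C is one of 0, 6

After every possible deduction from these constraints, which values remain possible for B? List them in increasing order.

1, 3

D's domain is down to {0}, so D = 0. Eliminate 0 elsewhere: C, E, F.
That leaves C = 6. Strike 6 from B, F.
F has just one choice, so F = 2. So B can't be 2.
No further eliminations apply; B can still be any of 1, 3.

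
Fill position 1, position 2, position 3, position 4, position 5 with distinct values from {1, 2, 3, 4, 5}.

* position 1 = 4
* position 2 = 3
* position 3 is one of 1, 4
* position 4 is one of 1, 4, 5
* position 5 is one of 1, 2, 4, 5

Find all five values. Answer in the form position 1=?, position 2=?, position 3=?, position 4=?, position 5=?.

position 1's domain is down to {4}, so position 1 = 4. Remove 4 from position 3, position 4, position 5.
That leaves position 2 = 3.
position 3 has just one choice, so position 3 = 1. Strike 1 from position 4, position 5.
position 4 must be 5 (only option left). Eliminate 5 elsewhere: position 5.
That leaves position 5 = 2.

position 1=4, position 2=3, position 3=1, position 4=5, position 5=2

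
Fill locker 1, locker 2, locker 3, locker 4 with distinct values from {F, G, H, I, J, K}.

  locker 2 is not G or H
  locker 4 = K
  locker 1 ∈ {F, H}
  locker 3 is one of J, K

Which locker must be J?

locker 3

locker 4 must be K (only option left). Remove K from locker 2, locker 3.
So J goes to locker 3.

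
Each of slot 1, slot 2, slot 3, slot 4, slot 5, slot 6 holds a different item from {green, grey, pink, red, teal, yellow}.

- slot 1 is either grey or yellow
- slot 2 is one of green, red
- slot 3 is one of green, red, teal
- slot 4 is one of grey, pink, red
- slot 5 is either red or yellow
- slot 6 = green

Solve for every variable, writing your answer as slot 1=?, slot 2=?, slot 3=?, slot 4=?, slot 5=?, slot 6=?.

slot 6 has just one choice, so slot 6 = green. Eliminate green elsewhere: slot 2, slot 3.
slot 2's domain is down to {red}, so slot 2 = red. Remove red from slot 3, slot 4, slot 5.
slot 3's domain is down to {teal}, so slot 3 = teal.
slot 5 must be yellow (only option left). Eliminate yellow elsewhere: slot 1.
slot 1 must be grey (only option left). Strike grey from slot 4.
That leaves slot 4 = pink.

slot 1=grey, slot 2=red, slot 3=teal, slot 4=pink, slot 5=yellow, slot 6=green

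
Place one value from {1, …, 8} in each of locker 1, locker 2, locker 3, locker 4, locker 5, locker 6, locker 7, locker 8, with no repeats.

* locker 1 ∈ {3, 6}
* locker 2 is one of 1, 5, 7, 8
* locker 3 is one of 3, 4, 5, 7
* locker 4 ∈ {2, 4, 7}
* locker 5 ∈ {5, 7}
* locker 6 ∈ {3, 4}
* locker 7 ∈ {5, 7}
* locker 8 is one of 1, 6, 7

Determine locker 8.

1

The 8 variables together cover exactly {1, 2, 3, 4, 5, 6, 7, 8} — 8 values for 8 variables — and 2 appears only in locker 4's list, so locker 4 = 2.
Among the 7 still-open variables, 8 fits only locker 2 (and all 7 values in {1, 3, 4, 5, 6, 7, 8} must be used), so locker 2 = 8.
Among the 6 still-open variables, 1 fits only locker 8 (and all 6 values in {1, 3, 4, 5, 6, 7} must be used), so locker 8 = 1.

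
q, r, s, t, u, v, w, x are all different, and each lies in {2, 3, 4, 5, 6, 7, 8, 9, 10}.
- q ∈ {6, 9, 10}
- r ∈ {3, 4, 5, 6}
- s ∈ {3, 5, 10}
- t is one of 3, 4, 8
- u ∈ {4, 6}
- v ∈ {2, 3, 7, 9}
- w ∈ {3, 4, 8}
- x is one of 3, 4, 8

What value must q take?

9

The 3 variables t, w, x are confined to {3, 4, 8}, which locks those values in; drop them from r, s, u, v.
u must be 6 (only option left). So q, r can't be 6.
r's domain is down to {5}, so r = 5. Eliminate 5 elsewhere: s.
s has just one choice, so s = 10. So q can't be 10.
So q = 9.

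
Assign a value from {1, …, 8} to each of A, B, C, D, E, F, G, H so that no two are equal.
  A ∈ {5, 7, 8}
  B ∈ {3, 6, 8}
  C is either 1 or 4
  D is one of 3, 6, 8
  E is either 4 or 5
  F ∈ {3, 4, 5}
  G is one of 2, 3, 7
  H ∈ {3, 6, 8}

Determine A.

7

Among the 8 variables, 1 fits only C (and all 8 values in {1, 2, 3, 4, 5, 6, 7, 8} must be used), so C = 1.
Among the 7 still-open variables, 2 fits only G (and all 7 values in {2, 3, 4, 5, 6, 7, 8} must be used), so G = 2.
The 6 still-open variables together cover exactly {3, 4, 5, 6, 7, 8} — 6 values for 6 variables — and 7 appears only in A's list, so A = 7.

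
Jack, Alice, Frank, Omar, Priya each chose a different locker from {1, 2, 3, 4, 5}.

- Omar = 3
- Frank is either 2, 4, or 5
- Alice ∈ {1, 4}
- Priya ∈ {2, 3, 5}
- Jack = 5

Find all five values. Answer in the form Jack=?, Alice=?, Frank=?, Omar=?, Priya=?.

Jack=5, Alice=1, Frank=4, Omar=3, Priya=2

Jack must be 5 (only option left). Strike 5 from Frank, Priya.
That leaves Omar = 3. Eliminate 3 elsewhere: Priya.
Priya has just one choice, so Priya = 2. So Frank can't be 2.
Frank has just one choice, so Frank = 4. Eliminate 4 elsewhere: Alice.
Alice has just one choice, so Alice = 1.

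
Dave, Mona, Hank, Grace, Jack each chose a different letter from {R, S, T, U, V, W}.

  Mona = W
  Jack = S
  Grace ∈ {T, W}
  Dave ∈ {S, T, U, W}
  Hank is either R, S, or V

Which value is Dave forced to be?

U

Mona has just one choice, so Mona = W. Strike W from Dave, Grace.
Grace's domain is down to {T}, so Grace = T. Strike T from Dave.
Jack has just one choice, so Jack = S. Strike S from Dave, Hank.
So Dave = U.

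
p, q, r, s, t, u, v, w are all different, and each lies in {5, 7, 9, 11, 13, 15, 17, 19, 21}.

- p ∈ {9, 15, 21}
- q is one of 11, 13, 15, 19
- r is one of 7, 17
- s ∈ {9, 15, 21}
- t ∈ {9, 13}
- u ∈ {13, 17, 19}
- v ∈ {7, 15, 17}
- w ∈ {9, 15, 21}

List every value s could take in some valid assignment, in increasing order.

Among the 8 variables, 11 fits only q (and all 8 values in {7, 9, 11, 13, 15, 17, 19, 21} must be used), so q = 11.
The 7 still-open variables together cover exactly {7, 9, 13, 15, 17, 19, 21} — 7 values for 7 variables — and 19 appears only in u's list, so u = 19.
The 6 still-open variables draw from only 6 values {7, 9, 13, 15, 17, 21}, so each is used; only t can be 13, hence t = 13.
The 3 variables p, s, w are confined to {9, 15, 21}, which locks those values in; drop them from v.
No further eliminations apply; s can still be any of 9, 15, 21.

9, 15, 21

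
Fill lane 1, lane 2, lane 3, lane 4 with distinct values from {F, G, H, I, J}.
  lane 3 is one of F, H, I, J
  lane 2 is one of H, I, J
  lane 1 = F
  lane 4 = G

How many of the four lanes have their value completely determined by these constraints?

lane 1's domain is down to {F}, so lane 1 = F. Strike F from lane 3.
lane 4 must be G (only option left).
Determined: lane 1=F, lane 4=G. The other lanes each still have more than one consistent value. That makes 2.

2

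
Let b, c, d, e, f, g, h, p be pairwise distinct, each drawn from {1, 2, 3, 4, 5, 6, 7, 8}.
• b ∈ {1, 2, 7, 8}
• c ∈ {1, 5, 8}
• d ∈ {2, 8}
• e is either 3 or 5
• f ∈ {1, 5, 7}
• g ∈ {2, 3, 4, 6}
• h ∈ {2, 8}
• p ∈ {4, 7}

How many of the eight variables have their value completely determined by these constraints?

3

The 8 variables together cover exactly {1, 2, 3, 4, 5, 6, 7, 8} — 8 values for 8 variables — and 6 appears only in g's list, so g = 6.
The 7 still-open variables draw from only 7 values {1, 2, 3, 4, 5, 7, 8}, so each is used; only e can be 3, hence e = 3.
Among the 6 still-open variables, 4 fits only p (and all 6 values in {1, 2, 4, 5, 7, 8} must be used), so p = 4.
d and h between them cover only {2, 8} — a naked pair. Remove those values from b, c.
Determined: e=3, g=6, p=4. The other variables each still have more than one consistent value. That makes 3.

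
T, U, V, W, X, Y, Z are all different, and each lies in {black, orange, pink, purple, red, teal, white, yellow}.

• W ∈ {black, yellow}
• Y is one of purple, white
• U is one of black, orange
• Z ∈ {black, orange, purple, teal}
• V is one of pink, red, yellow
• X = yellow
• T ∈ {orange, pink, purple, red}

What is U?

orange

X has just one choice, so X = yellow. Remove yellow from V, W.
W must be black (only option left). Eliminate black elsewhere: U, Z.
So U = orange.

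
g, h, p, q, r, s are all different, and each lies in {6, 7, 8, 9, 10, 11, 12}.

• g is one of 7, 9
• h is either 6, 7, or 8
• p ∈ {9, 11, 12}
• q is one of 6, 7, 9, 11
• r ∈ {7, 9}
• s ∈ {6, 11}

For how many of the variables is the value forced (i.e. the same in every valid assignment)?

2

The 6 variables together cover exactly {6, 7, 8, 9, 11, 12} — 6 values for 6 variables — and 8 appears only in h's list, so h = 8.
The 5 still-open variables together cover exactly {6, 7, 9, 11, 12} — 5 values for 5 variables — and 12 appears only in p's list, so p = 12.
g and r share exactly the 2 values {7, 9}; by pigeonhole those values go to them, so strike 7, 9 from q.
Determined: h=8, p=12. The other variables each still have more than one consistent value. That makes 2.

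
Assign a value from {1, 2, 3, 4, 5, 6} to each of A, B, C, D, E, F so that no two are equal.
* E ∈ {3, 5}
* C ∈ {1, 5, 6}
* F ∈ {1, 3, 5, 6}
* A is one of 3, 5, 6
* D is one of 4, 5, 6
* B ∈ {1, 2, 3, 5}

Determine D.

The 6 variables draw from only 6 values {1, 2, 3, 4, 5, 6}, so each is used; only B can be 2, hence B = 2.
Among the 5 still-open variables, 4 fits only D (and all 5 values in {1, 3, 4, 5, 6} must be used), so D = 4.

4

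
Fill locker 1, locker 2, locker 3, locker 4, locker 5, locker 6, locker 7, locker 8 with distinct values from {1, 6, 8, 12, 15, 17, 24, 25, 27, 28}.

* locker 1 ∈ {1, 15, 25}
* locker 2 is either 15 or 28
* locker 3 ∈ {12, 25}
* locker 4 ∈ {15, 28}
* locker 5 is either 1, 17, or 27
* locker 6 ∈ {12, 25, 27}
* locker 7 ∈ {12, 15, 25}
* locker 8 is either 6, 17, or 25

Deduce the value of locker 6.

27

The 8 variables draw from only 8 values {1, 6, 12, 15, 17, 25, 27, 28}, so each is used; only locker 8 can be 6, hence locker 8 = 6.
The 7 still-open variables draw from only 7 values {1, 12, 15, 17, 25, 27, 28}, so each is used; only locker 5 can be 17, hence locker 5 = 17.
Among the 6 still-open variables, 1 fits only locker 1 (and all 6 values in {1, 12, 15, 25, 27, 28} must be used), so locker 1 = 1.
The 5 still-open variables draw from only 5 values {12, 15, 25, 27, 28}, so each is used; only locker 6 can be 27, hence locker 6 = 27.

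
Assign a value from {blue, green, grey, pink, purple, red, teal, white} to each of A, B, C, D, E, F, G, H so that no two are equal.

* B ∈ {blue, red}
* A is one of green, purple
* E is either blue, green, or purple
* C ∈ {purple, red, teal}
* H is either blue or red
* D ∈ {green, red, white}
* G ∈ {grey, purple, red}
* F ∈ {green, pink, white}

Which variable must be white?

D

The 8 variables together cover exactly {blue, green, grey, pink, purple, red, teal, white} — 8 values for 8 variables — and grey appears only in G's list, so G = grey.
The 7 still-open variables together cover exactly {blue, green, pink, purple, red, teal, white} — 7 values for 7 variables — and pink appears only in F's list, so F = pink.
The 6 still-open variables draw from only 6 values {blue, green, purple, red, teal, white}, so each is used; only C can be teal, hence C = teal.
Among the 5 still-open variables, white fits only D (and all 5 values in {blue, green, purple, red, white} must be used), so D = white.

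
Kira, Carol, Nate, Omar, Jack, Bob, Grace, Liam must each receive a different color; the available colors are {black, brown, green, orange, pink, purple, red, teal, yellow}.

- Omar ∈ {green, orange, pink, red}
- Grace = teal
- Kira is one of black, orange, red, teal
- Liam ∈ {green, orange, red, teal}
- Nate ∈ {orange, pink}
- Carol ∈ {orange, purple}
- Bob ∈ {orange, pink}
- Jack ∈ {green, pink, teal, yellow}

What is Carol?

purple

Grace must be teal (only option left). So Kira, Jack, Liam can't be teal.
Among the 7 still-open variables, black fits only Kira (and all 7 values in {black, green, orange, pink, purple, red, yellow} must be used), so Kira = black.
The 6 still-open variables together cover exactly {green, orange, pink, purple, red, yellow} — 6 values for 6 variables — and purple appears only in Carol's list, so Carol = purple.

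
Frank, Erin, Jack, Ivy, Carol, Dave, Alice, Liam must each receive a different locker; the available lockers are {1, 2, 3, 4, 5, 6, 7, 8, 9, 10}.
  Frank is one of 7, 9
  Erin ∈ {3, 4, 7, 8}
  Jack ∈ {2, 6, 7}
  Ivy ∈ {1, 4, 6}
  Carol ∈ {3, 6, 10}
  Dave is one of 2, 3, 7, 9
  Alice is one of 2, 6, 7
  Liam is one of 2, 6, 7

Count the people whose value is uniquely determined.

3

Jack, Alice, Liam share exactly the 3 values {2, 6, 7}; by pigeonhole those values go to them, so strike 2, 6, 7 from Frank, Erin, Ivy, Carol, Dave.
That leaves Frank = 9. Remove 9 from Dave.
Dave's domain is down to {3}, so Dave = 3. Eliminate 3 elsewhere: Erin, Carol.
Carol must be 10 (only option left).
Determined: Frank=9, Carol=10, Dave=3. The other people each still have more than one consistent value. That makes 3.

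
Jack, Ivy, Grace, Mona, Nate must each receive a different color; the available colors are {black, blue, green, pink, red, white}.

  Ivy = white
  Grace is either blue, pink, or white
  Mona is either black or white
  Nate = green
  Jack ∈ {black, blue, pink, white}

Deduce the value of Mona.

Ivy's domain is down to {white}, so Ivy = white. Strike white from Jack, Grace, Mona.
So Mona = black.

black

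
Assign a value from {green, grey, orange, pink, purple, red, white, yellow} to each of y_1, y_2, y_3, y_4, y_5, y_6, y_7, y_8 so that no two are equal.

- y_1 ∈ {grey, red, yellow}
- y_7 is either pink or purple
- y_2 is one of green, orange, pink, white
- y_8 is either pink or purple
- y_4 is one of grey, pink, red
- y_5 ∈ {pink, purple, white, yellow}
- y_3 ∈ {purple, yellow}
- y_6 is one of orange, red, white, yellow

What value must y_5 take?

white

Among the 8 variables, green fits only y_2 (and all 8 values in {green, grey, orange, pink, purple, red, white, yellow} must be used), so y_2 = green.
The 7 still-open variables draw from only 7 values {grey, orange, pink, purple, red, white, yellow}, so each is used; only y_6 can be orange, hence y_6 = orange.
Among the 6 still-open variables, white fits only y_5 (and all 6 values in {grey, pink, purple, red, white, yellow} must be used), so y_5 = white.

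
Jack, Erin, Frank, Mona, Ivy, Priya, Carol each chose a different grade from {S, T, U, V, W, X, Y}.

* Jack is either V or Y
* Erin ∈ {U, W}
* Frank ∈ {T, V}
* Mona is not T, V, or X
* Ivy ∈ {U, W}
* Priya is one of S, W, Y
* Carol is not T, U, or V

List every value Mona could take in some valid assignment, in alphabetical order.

The 7 variables together cover exactly {S, T, U, V, W, X, Y} — 7 values for 7 variables — and T appears only in Frank's list, so Frank = T.
The 6 still-open variables draw from only 6 values {S, U, V, W, X, Y}, so each is used; only Jack can be V, hence Jack = V.
The 5 still-open variables together cover exactly {S, U, W, X, Y} — 5 values for 5 variables — and X appears only in Carol's list, so Carol = X.
Erin and Ivy share exactly the 2 values {U, W}; by pigeonhole those values go to them, so strike U, W from Mona, Priya.
No further eliminations apply; Mona can still be any of S, Y.

S, Y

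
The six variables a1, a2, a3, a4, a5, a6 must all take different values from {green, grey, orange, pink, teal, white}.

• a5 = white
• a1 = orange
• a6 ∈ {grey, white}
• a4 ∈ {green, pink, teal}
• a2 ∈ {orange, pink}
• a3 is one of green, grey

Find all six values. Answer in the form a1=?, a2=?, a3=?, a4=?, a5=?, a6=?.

a1=orange, a2=pink, a3=green, a4=teal, a5=white, a6=grey

a1 has just one choice, so a1 = orange. Eliminate orange elsewhere: a2.
a2 has just one choice, so a2 = pink. Remove pink from a4.
That leaves a5 = white. Remove white from a6.
a6 must be grey (only option left). Remove grey from a3.
That leaves a3 = green. So a4 can't be green.
That leaves a4 = teal.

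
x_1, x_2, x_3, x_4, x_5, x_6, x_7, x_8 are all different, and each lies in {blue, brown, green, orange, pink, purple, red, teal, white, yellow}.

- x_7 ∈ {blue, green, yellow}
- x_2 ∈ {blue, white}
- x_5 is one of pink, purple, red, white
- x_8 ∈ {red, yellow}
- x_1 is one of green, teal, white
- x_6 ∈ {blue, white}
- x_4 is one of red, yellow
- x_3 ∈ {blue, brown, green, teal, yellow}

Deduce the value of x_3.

brown

x_2 and x_6 share exactly the 2 values {blue, white}; by pigeonhole those values go to them, so strike blue, white from x_1, x_3, x_5, x_7.
The 2 variables x_4 and x_8 are confined to {red, yellow}, which locks those values in; drop them from x_3, x_5, x_7.
x_7 has just one choice, so x_7 = green. Strike green from x_1, x_3.
That leaves x_1 = teal. So x_3 can't be teal.
So x_3 = brown.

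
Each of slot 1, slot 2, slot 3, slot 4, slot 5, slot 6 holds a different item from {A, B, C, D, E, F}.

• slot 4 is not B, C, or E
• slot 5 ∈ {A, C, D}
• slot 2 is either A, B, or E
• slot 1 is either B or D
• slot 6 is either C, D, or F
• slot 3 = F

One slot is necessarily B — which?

slot 3 must be F (only option left). So slot 4, slot 6 can't be F.
Among the 5 still-open variables, E fits only slot 2 (and all 5 values in {A, B, C, D, E} must be used), so slot 2 = E.
The 4 still-open variables draw from only 4 values {A, B, C, D}, so each is used; only slot 1 can be B, hence slot 1 = B.

slot 1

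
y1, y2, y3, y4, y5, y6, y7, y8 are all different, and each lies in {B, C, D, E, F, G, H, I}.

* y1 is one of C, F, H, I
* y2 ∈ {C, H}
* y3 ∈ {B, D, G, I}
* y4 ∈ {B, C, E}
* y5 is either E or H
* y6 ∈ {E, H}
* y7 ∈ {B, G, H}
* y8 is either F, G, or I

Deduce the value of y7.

Among the 8 variables, D fits only y3 (and all 8 values in {B, C, D, E, F, G, H, I} must be used), so y3 = D.
The 2 variables y5 and y6 are confined to {E, H}, which locks those values in; drop them from y1, y2, y4, y7.
y2 must be C (only option left). So y1, y4 can't be C.
That leaves y4 = B. Remove B from y7.
So y7 = G.

G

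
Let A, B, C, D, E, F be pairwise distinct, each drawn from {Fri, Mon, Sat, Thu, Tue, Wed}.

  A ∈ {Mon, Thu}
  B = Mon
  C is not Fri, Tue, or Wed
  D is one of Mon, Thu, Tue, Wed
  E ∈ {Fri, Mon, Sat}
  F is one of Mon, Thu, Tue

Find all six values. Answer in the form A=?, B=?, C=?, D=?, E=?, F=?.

A=Thu, B=Mon, C=Sat, D=Wed, E=Fri, F=Tue

B must be Mon (only option left). Eliminate Mon elsewhere: A, C, D, E, F.
That leaves A = Thu. So C, D, F can't be Thu.
C's domain is down to {Sat}, so C = Sat. Eliminate Sat elsewhere: E.
E has just one choice, so E = Fri.
F must be Tue (only option left). Strike Tue from D.
D has just one choice, so D = Wed.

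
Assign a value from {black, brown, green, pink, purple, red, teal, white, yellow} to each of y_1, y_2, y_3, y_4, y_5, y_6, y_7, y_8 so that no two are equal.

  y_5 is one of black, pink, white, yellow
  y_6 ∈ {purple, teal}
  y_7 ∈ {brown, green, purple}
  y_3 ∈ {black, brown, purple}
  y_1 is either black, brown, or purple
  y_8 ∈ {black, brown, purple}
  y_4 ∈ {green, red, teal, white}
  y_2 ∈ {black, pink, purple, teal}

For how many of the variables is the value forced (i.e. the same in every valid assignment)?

y_1, y_3, y_8 share exactly the 3 values {black, brown, purple}; by pigeonhole those values go to them, so strike black, brown, purple from y_2, y_5, y_6, y_7.
y_6 must be teal (only option left). So y_2, y_4 can't be teal.
y_7 must be green (only option left). Remove green from y_4.
That leaves y_2 = pink. So y_5 can't be pink.
Determined: y_2=pink, y_6=teal, y_7=green. The other variables each still have more than one consistent value. That makes 3.

3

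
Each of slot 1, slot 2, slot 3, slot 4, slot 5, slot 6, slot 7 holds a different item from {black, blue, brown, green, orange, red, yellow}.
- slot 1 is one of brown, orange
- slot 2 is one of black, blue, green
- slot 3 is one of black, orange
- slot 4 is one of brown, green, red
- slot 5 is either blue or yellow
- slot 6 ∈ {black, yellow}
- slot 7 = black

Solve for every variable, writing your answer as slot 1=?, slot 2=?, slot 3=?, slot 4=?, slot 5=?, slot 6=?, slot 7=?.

slot 1=brown, slot 2=green, slot 3=orange, slot 4=red, slot 5=blue, slot 6=yellow, slot 7=black

slot 7's domain is down to {black}, so slot 7 = black. Eliminate black elsewhere: slot 2, slot 3, slot 6.
slot 3 must be orange (only option left). Eliminate orange elsewhere: slot 1.
slot 6 has just one choice, so slot 6 = yellow. Remove yellow from slot 5.
slot 1 has just one choice, so slot 1 = brown. Strike brown from slot 4.
slot 5 must be blue (only option left). Strike blue from slot 2.
That leaves slot 2 = green. Remove green from slot 4.
slot 4 must be red (only option left).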